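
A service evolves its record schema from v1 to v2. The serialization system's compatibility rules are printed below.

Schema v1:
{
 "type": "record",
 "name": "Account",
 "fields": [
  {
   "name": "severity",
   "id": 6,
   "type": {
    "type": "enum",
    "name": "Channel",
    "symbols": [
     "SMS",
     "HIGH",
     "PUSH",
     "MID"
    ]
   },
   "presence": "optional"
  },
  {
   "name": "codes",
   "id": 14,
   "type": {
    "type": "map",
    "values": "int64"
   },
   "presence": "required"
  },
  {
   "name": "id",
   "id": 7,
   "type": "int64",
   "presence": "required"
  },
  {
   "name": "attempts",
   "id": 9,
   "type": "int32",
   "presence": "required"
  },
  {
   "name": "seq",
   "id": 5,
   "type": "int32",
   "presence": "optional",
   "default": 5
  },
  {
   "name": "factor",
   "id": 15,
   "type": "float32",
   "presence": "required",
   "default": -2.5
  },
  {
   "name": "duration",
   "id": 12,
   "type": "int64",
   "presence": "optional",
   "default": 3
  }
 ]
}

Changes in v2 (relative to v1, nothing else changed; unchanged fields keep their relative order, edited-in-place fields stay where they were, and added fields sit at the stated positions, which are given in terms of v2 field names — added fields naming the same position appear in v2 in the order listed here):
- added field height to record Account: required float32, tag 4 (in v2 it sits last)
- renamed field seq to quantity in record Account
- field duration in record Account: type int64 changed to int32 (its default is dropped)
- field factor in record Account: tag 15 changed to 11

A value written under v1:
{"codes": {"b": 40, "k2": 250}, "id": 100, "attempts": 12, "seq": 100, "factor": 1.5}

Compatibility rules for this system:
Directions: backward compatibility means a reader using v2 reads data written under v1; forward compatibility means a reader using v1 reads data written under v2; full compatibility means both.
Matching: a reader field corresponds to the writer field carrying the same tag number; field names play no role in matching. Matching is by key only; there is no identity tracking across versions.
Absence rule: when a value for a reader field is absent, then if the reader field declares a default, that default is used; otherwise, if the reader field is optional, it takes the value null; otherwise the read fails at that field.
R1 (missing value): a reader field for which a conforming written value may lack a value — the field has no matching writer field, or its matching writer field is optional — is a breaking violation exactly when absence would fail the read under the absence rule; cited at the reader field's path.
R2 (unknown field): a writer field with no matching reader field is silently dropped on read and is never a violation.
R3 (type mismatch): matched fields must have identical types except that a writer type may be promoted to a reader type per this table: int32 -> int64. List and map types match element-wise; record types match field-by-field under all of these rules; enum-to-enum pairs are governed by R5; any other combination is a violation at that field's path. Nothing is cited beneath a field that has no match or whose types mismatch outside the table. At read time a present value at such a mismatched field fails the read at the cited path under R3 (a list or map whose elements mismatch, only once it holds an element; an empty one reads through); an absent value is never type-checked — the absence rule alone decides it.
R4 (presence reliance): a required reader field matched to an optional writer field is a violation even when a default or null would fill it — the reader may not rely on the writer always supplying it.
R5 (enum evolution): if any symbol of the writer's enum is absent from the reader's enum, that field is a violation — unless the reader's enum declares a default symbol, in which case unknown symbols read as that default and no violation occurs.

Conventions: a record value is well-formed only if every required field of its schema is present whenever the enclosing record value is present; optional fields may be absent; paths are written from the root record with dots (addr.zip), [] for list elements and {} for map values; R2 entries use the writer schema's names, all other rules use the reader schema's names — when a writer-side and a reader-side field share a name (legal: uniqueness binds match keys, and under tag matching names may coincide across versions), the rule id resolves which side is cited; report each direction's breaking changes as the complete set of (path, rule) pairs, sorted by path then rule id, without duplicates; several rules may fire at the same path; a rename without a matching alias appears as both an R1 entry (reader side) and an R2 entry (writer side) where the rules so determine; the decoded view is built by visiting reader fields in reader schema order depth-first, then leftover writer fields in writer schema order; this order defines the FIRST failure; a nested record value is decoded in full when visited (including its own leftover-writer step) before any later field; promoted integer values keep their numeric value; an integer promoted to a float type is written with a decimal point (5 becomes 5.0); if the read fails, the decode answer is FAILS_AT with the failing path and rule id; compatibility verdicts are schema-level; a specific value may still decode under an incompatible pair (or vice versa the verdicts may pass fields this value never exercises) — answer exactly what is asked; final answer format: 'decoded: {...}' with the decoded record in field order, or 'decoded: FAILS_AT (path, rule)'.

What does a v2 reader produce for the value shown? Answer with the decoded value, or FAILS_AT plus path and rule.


each type pair in Account: writer, then reader
decoding the Account value with the v2 reader:
  severity := null (absent, optional -> null)
  codes := {"b": 40, "k2": 250}
  id := 100
  attempts := 12
  quantity := 100 (from writer seq)
  factor := -2.5 (absent -> default)
  duration := null (absent, optional -> null)
  read fails at height under R1 (no fill)
  => FAILS_AT (height, R1)
checking off the Account differences that do not matter here:
  renamed field seq to quantity in record Account -> inert under this dialect — no rule fires on Account and the result does not move
  field duration in record Account: type int64 changed to int32 (its default is dropped) -> affects the rule determinations only; this particular Account value decodes identically
  field factor in record Account: tag 15 changed to 11 -> inert under this dialect — no rule fires on Account and the result does not move

decoded: FAILS_AT (height, R1)


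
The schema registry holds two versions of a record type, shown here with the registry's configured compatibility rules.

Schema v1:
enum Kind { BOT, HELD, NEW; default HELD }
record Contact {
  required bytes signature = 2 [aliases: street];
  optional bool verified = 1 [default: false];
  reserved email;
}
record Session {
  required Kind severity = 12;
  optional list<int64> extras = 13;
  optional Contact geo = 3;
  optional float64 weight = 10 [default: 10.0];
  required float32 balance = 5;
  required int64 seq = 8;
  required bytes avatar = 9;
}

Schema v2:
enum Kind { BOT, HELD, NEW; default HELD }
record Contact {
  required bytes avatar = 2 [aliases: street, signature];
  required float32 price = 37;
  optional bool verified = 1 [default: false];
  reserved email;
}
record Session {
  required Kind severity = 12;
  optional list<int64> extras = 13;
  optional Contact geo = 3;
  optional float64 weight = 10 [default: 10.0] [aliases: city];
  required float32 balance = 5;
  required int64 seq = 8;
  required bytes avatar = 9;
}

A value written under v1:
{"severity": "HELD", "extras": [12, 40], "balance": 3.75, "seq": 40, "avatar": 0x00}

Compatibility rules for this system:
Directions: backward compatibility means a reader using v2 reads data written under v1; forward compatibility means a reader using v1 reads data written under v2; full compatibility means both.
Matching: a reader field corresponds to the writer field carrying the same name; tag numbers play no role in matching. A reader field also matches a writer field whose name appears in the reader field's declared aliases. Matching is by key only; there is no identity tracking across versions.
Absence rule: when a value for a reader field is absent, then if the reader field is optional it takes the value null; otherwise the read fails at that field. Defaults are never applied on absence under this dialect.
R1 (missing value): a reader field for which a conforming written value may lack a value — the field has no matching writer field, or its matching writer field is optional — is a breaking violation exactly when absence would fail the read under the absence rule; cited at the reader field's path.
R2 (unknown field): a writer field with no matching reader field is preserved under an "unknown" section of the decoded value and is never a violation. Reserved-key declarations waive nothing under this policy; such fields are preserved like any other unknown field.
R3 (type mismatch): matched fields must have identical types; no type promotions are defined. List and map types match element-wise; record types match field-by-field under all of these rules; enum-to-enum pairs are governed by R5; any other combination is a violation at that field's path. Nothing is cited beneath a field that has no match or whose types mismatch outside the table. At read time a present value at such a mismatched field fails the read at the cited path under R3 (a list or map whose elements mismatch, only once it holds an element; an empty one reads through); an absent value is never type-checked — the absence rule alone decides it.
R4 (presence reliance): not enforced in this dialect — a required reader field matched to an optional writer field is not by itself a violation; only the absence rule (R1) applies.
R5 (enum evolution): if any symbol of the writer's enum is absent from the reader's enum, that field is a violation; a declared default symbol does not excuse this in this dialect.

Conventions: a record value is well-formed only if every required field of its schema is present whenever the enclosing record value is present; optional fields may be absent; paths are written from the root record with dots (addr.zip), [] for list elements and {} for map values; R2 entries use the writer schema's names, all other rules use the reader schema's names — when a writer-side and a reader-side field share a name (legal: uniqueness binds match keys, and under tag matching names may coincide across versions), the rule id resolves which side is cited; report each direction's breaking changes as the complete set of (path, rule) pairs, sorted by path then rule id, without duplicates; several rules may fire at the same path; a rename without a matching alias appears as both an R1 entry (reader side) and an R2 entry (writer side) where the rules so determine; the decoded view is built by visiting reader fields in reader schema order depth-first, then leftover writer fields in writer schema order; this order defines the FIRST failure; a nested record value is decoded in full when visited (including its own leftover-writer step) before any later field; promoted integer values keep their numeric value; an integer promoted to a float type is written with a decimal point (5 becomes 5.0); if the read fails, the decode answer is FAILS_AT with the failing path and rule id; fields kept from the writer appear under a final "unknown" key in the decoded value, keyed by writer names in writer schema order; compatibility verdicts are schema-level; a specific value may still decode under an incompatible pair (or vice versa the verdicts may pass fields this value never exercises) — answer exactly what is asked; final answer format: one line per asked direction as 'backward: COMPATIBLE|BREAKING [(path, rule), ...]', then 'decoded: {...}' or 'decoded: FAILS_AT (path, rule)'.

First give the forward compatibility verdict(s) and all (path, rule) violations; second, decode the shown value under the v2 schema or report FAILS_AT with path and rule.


forward: BREAKING [(geo.signature, R1)]; decoded: {"severity": "HELD", "extras": [12, 40], "geo": null, "weight": null, "balance": 3.75, "seq": 40, "avatar": 0x00}

in Session below, arrows point writer -> reader
forward analysis of Session with v1 as reader and v2 as writer:
  writer required, Kind -> Kind: reader severity maps from writer severity
  writer optional, list<int64> -> list<int64>: reader extras maps from writer extras
  writer optional, Contact -> Contact: reader geo maps from writer geo
  writer optional, float64 -> float64: reader weight maps from writer weight
  writer required, float32 -> float32: reader balance maps from writer balance
  writer required, int64 -> int64: reader seq maps from writer seq
  writer required, bytes -> bytes: reader avatar maps from writer avatar
  geo.signature has no writer counterpart
  writer optional, bool -> bool: reader geo.verified maps from writer geo.verified
  writer field geo.avatar has no reader counterpart
  writer field geo.price has no reader counterpart
  violation R1 at geo.signature
  => 1 violation(s): forward is BREAKING for Session
decode (reader v2):
  severity := "HELD"
  extras := [12, 40]
  geo := null (missing; optional => null)
  weight := null (missing; optional => null)
  balance := 3.75
  seq := 40
  avatar := 0x00
  => decoded: {"severity": "HELD", "extras": [12, 40], "geo": null, "weight": null, "balance": 3.75, "seq": 40, "avatar": 0x00}
checking off the Session differences that do not matter here:
  added field price to record Contact: required float32, tag 37 (in v2 it sits immediately before verified) -> fires only in the backward direction of Session, which is not asked here


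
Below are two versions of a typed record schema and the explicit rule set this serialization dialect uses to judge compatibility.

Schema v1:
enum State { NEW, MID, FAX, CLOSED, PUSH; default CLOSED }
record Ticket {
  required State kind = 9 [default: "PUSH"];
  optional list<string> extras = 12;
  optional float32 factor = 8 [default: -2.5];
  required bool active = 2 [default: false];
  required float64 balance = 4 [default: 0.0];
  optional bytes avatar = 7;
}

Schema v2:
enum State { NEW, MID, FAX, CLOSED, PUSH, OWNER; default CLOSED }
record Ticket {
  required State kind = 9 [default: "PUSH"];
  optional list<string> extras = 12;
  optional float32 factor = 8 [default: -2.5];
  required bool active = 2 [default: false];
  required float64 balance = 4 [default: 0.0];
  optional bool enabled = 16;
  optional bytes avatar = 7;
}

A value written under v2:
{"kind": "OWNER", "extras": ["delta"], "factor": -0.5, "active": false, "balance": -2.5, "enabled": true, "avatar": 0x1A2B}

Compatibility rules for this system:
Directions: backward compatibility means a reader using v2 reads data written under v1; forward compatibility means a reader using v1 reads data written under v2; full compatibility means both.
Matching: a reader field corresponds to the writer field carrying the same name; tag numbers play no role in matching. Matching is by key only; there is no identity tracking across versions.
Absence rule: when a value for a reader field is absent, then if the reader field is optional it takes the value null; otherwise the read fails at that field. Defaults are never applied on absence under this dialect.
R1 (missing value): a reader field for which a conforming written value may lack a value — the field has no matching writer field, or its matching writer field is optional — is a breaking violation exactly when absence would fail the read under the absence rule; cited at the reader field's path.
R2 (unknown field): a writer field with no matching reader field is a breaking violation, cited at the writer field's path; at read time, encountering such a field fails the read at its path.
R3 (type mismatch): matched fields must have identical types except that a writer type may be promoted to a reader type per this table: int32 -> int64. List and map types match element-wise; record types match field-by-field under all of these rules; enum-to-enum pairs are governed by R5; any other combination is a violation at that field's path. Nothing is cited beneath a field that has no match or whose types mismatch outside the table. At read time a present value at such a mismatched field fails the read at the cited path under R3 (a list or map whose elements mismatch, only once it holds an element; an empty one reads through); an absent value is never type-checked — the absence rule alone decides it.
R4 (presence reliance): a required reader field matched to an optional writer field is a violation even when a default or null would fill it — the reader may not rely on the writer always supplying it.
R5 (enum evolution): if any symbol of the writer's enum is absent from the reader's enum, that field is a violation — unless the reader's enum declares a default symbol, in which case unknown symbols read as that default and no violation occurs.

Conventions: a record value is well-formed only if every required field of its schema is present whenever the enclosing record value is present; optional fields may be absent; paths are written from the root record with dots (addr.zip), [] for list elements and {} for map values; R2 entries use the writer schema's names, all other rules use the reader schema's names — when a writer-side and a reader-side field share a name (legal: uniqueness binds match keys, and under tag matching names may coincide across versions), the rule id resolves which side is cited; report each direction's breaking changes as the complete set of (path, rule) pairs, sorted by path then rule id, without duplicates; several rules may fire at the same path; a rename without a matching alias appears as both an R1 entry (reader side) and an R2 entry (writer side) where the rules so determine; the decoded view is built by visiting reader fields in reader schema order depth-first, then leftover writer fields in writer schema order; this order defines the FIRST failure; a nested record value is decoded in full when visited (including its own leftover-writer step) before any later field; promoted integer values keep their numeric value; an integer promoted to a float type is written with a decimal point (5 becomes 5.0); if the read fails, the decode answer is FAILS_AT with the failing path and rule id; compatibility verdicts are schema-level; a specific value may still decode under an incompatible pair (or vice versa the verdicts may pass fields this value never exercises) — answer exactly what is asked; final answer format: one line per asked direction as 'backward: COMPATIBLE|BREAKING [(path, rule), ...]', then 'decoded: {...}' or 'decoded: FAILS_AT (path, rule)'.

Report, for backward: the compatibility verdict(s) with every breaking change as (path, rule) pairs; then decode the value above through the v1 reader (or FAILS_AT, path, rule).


backward: COMPATIBLE []; decoded: FAILS_AT (enabled, R2)

in Ticket below, arrows point writer -> reader
backward pass over Ticket, reader schema v2, writer schema v1:
  kind <- kind (State -> State, writer required)
  extras <- extras (list<string> -> list<string>, writer optional)
  factor <- factor (float32 -> float32, writer optional)
  active <- active (bool -> bool, writer required)
  balance <- balance (float64 -> float64, writer required)
  enabled: no writer-side match
  avatar <- avatar (bytes -> bytes, writer optional)
  => backward verdict for Ticket: COMPATIBLE, no violations
migrating the Ticket value to v1:
  kind := "CLOSED" (symbol OWNER -> reader default)
  extras := ["delta"]
  factor := -0.5
  active := false
  balance := -2.5
  avatar := 0x1A2B
  read fails at enabled under R2 (unknown field)
  => FAILS_AT (enabled, R2)
checking off the Ticket differences that do not matter here:
  enum State (field kind in record Ticket): symbol OWNER added -> no rule fires on it in Ticket's dialect; the asked verdict holds


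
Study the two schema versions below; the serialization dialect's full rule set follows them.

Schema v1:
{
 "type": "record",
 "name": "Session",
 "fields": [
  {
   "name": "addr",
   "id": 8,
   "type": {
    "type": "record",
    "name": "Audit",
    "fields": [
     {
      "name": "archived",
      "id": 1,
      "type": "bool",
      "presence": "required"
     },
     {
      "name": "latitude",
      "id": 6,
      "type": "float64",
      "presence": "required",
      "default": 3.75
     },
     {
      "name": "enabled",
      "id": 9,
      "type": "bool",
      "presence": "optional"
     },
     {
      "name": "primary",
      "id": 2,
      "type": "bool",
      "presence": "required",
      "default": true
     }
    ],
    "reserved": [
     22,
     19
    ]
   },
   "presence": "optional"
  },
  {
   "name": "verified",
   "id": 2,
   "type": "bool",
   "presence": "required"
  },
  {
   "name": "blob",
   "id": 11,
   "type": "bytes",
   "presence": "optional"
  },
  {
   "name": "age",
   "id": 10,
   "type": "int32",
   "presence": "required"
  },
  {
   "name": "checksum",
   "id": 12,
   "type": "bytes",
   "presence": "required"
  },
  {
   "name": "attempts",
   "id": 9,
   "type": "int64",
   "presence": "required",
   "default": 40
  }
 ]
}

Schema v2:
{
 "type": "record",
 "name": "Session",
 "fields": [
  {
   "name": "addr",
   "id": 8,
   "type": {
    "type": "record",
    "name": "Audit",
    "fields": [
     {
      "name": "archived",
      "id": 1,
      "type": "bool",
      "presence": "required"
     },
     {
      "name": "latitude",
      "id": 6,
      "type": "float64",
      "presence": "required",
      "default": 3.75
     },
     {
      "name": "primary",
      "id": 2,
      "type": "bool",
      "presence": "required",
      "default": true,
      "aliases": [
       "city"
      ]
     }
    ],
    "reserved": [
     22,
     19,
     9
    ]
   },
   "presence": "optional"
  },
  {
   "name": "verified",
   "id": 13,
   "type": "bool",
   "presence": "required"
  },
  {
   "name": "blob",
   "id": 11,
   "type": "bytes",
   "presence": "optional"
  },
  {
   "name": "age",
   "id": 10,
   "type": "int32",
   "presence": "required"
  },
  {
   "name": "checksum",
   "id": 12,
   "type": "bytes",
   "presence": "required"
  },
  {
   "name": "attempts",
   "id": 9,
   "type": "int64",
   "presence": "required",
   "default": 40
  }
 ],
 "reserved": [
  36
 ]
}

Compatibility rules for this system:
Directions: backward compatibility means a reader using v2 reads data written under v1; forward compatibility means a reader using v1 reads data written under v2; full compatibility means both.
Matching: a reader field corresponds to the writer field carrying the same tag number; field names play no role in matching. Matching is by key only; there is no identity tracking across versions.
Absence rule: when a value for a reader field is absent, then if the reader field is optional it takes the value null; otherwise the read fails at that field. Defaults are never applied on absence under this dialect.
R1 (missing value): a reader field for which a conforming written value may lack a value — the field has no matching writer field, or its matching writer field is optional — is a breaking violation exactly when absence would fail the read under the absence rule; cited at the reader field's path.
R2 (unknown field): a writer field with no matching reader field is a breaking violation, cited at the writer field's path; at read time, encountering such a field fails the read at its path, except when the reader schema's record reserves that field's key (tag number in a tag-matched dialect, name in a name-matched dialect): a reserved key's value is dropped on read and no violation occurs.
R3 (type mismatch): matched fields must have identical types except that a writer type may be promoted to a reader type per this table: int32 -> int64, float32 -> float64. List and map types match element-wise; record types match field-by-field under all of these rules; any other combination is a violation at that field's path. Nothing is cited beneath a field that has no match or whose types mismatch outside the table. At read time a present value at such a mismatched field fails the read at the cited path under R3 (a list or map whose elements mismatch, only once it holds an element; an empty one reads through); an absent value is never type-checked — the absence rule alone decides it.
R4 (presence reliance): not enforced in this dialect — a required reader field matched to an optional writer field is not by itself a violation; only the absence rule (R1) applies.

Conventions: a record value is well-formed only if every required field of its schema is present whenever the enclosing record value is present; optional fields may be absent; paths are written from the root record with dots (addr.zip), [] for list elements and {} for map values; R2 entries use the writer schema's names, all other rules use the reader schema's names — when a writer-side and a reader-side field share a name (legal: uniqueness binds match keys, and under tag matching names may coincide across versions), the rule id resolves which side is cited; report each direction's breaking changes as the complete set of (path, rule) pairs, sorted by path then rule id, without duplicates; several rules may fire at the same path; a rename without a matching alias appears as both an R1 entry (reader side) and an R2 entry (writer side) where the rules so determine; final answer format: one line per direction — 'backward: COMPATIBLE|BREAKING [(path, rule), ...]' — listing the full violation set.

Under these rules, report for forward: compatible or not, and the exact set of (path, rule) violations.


forward: BREAKING [(verified, R1), (verified, R2)]

each type pair in Session: writer, then reader
forward analysis of Session with v1 as reader and v2 as writer:
  writer optional, Audit -> Audit: reader addr maps from writer addr
  no writer field matches reader verified
  writer optional, bytes -> bytes: reader blob maps from writer blob
  writer required, int32 -> int32: reader age maps from writer age
  writer required, bytes -> bytes: reader checksum maps from writer checksum
  writer required, int64 -> int64: reader attempts maps from writer attempts
  verified (writer side), unknown to reader
  writer required, bool -> bool: reader addr.archived maps from writer addr.archived
  writer required, float64 -> float64: reader addr.latitude maps from writer addr.latitude
  no writer field matches reader addr.enabled
  writer required, bool -> bool: reader addr.primary maps from writer addr.primary
  violation R1 at verified
  violation R2 at verified
  forward on Session therefore BREAKING (2)
the rest of the Session diff is inert for this question:
  removed field enabled from record Audit (its key 9 joins the reserved list) -> inert for the asked Session verdict: nothing fires


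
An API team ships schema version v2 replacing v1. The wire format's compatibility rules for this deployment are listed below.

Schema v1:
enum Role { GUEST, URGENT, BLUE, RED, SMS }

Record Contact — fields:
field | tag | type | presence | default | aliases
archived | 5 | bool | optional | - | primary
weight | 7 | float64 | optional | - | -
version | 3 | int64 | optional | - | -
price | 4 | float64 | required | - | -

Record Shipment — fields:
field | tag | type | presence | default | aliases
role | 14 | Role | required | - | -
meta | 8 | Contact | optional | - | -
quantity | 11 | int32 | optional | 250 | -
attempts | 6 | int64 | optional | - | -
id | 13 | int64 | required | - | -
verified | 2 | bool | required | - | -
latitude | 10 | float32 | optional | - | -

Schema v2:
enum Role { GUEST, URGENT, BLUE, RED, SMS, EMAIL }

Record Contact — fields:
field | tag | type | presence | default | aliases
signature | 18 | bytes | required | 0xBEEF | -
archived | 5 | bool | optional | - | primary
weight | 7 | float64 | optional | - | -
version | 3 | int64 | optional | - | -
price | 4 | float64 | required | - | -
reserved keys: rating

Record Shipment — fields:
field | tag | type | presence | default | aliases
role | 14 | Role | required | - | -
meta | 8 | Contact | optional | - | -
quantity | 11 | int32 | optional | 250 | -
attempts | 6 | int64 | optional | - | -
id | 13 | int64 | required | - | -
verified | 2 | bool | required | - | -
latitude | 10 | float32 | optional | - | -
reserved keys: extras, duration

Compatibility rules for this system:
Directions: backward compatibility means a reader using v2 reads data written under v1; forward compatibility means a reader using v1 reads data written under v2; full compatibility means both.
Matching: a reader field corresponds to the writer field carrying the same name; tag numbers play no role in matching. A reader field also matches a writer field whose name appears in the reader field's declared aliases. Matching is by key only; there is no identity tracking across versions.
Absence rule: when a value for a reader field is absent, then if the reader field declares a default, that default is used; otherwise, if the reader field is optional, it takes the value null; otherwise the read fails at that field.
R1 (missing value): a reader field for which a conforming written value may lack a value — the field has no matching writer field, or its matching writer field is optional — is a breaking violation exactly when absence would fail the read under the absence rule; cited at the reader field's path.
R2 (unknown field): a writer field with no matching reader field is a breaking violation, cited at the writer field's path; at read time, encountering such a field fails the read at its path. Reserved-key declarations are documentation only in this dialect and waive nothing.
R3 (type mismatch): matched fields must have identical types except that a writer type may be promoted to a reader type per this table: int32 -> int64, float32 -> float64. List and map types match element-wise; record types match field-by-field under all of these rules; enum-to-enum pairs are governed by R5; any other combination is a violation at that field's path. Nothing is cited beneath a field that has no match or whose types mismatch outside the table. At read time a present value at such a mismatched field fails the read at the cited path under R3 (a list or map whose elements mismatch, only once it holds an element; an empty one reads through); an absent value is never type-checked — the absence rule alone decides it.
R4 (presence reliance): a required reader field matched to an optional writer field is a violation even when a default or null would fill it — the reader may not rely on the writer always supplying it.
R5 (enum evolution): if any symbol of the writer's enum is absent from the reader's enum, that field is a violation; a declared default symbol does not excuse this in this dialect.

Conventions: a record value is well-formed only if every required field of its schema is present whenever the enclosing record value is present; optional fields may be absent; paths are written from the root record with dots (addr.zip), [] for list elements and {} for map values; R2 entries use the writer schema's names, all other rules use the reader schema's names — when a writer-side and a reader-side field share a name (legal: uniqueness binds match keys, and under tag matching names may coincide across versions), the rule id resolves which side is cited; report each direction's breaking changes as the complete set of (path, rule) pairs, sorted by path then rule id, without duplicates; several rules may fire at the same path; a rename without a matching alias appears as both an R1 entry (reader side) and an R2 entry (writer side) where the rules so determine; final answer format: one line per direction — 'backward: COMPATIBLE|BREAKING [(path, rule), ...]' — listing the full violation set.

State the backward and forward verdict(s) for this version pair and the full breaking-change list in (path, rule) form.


backward: COMPATIBLE []; forward: BREAKING [(meta.signature, R2), (role, R5)]

each type pair in Shipment: writer, then reader
backward for Shipment (reader v2, writer v1):
  Role -> Role, writer required: role aligns to role
  Contact -> Contact, writer optional: meta aligns to meta
  int32 -> int32, writer optional: quantity aligns to quantity
  int64 -> int64, writer optional: attempts aligns to attempts
  int64 -> int64, writer required: id aligns to id
  bool -> bool, writer required: verified aligns to verified
  float32 -> float32, writer optional: latitude aligns to latitude
  meta.signature: no writer match
  bool -> bool, writer optional: meta.archived aligns to meta.archived
  float64 -> float64, writer optional: meta.weight aligns to meta.weight
  int64 -> int64, writer optional: meta.version aligns to meta.version
  float64 -> float64, writer required: meta.price aligns to meta.price
  => backward verdict for Shipment: COMPATIBLE, no violations
forward for Shipment (reader v1, writer v2):
  Role -> Role, writer required: role aligns to role
  Contact -> Contact, writer optional: meta aligns to meta
  int32 -> int32, writer optional: quantity aligns to quantity
  int64 -> int64, writer optional: attempts aligns to attempts
  int64 -> int64, writer required: id aligns to id
  bool -> bool, writer required: verified aligns to verified
  float32 -> float32, writer optional: latitude aligns to latitude
  bool -> bool, writer optional: meta.archived aligns to meta.archived
  float64 -> float64, writer optional: meta.weight aligns to meta.weight
  int64 -> int64, writer optional: meta.version aligns to meta.version
  float64 -> float64, writer required: meta.price aligns to meta.price
  writer meta.signature: unknown to reader
  rule R2 violated at meta.signature
  rule R5 violated at role
  => 2 violation(s): forward is BREAKING for Shipment


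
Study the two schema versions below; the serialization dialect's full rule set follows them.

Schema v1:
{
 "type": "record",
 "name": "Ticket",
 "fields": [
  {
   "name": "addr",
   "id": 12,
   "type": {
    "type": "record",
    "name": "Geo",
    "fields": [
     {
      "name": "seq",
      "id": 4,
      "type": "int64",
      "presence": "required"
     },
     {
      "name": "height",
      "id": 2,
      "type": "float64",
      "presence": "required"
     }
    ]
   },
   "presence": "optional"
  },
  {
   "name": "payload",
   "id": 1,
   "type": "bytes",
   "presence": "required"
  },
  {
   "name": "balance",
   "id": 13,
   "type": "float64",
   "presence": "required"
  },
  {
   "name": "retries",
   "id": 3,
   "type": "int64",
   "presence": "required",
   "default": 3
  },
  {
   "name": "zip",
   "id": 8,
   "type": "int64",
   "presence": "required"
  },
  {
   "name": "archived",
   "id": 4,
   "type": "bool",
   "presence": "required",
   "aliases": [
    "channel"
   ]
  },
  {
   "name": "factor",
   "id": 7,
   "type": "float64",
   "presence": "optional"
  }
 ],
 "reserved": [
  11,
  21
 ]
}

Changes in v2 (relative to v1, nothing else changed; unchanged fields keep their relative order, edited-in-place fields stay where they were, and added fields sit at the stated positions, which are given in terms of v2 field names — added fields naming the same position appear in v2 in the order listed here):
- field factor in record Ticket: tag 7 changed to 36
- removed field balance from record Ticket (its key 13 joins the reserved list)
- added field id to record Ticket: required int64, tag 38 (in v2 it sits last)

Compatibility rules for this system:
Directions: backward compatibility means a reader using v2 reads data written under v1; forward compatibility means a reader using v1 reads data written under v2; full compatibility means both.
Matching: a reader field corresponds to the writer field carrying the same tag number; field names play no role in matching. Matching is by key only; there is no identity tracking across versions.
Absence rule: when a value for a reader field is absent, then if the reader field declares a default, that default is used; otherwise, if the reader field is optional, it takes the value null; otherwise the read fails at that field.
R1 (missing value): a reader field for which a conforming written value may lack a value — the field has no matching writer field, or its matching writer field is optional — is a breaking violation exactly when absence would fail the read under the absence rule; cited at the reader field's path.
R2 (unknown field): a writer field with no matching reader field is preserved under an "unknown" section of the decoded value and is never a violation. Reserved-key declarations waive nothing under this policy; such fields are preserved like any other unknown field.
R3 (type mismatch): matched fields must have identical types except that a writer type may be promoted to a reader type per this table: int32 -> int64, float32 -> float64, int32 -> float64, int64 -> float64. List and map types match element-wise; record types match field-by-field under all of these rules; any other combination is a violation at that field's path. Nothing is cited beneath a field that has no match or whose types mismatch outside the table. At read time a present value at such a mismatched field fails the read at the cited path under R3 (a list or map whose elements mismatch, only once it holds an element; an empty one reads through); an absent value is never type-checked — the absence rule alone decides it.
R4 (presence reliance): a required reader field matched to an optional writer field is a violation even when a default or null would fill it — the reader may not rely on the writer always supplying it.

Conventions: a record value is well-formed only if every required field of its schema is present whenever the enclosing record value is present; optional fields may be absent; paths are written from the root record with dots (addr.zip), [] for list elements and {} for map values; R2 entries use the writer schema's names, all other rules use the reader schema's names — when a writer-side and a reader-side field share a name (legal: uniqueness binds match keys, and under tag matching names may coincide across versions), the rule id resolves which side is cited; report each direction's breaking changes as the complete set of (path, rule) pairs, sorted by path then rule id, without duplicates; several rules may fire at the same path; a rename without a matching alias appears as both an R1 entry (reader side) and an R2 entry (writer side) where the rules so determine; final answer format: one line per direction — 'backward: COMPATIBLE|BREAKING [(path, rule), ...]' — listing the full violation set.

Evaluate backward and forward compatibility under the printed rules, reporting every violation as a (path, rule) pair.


backward: BREAKING [(id, R1)]; forward: BREAKING [(balance, R1)]

arrows below run writer -> reader for Ticket
backward on Ticket — v2 reading data written by v1:
  Geo -> Geo, writer optional: addr aligns to addr
  bytes -> bytes, writer required: payload aligns to payload
  int64 -> int64, writer required: retries aligns to retries
  int64 -> int64, writer required: zip aligns to zip
  bool -> bool, writer required: archived aligns to archived
  factor has no writer counterpart
  id has no writer counterpart
  writer balance: unknown to reader
  writer factor: unknown to reader
  int64 -> int64, writer required: addr.seq aligns to addr.seq
  float64 -> float64, writer required: addr.height aligns to addr.height
  R1 fires at id
  => 1 violation(s): backward is BREAKING for Ticket
forward on Ticket — v1 reading data written by v2:
  Geo -> Geo, writer optional: addr aligns to addr
  bytes -> bytes, writer required: payload aligns to payload
  balance has no writer counterpart
  int64 -> int64, writer required: retries aligns to retries
  int64 -> int64, writer required: zip aligns to zip
  bool -> bool, writer required: archived aligns to archived
  factor has no writer counterpart
  writer factor: unknown to reader
  writer id: unknown to reader
  int64 -> int64, writer required: addr.seq aligns to addr.seq
  float64 -> float64, writer required: addr.height aligns to addr.height
  R1 fires at balance
  => 1 violation(s): forward is BREAKING for Ticket


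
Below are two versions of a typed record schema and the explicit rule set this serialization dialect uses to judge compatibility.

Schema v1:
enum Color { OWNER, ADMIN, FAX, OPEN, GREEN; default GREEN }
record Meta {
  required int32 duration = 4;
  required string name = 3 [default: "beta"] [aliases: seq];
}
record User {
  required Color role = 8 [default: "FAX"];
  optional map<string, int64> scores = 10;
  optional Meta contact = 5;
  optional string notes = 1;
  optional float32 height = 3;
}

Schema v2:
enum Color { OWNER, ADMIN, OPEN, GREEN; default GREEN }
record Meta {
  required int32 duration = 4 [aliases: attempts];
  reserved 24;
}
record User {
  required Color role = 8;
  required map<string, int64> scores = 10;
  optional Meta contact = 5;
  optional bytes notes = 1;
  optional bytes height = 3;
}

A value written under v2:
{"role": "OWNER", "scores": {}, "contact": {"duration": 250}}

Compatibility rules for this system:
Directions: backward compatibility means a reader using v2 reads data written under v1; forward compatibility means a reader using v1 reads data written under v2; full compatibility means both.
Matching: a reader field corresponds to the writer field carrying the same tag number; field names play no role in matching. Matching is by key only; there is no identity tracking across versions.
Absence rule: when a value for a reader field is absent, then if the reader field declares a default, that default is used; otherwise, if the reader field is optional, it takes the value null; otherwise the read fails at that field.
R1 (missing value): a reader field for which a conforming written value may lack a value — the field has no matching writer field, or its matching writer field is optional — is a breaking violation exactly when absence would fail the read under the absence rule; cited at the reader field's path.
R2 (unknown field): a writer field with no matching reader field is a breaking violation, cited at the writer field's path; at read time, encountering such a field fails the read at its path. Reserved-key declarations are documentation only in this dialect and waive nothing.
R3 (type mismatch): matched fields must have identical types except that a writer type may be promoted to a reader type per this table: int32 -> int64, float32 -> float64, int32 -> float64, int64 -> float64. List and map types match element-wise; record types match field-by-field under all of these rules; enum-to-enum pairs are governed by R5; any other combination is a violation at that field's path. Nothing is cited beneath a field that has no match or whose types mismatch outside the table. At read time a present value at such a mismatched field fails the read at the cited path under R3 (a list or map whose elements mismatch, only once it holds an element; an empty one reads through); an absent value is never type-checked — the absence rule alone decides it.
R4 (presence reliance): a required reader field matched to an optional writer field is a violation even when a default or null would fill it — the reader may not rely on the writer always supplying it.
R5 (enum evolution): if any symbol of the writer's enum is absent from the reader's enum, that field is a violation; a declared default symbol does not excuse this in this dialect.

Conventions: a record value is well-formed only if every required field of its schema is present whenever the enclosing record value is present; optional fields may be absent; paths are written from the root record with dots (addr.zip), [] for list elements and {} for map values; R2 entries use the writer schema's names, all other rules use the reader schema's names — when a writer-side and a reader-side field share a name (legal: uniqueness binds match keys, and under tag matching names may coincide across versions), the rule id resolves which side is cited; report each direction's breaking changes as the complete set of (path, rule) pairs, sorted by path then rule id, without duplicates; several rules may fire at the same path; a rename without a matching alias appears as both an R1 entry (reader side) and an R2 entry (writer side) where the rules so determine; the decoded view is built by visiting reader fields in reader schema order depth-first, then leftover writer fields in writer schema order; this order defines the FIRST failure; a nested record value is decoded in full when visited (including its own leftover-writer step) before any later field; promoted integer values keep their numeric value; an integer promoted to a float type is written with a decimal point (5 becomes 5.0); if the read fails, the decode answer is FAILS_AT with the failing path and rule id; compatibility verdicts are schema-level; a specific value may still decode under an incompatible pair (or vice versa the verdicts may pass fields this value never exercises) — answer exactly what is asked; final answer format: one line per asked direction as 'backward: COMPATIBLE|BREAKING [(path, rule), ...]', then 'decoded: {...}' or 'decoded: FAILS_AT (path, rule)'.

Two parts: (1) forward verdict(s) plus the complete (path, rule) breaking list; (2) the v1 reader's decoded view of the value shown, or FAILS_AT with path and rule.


in User below, arrows point writer -> reader
checking forward for User: reader v1 against writer v2:
  Color -> Color, writer required: role aligns to role
  map<string, int64> -> map<string, int64>, writer required: scores aligns to scores
  Meta -> Meta, writer optional: contact aligns to contact
  bytes -> string, writer optional: notes aligns to notes
  bytes -> float32, writer optional: height aligns to height
  int32 -> int32, writer required: contact.duration aligns to contact.duration
  contact.name: no writer-side match
  breaking: (height, R3)
  breaking: (notes, R3)
  forward on User therefore BREAKING (2)
decode (reader v1):
  role := "OWNER"
  scores := {}
  contact.duration := 250
  contact.name := "beta" (absent -> default)
  notes := null (absent, optional -> null)
  height := null (absent, optional -> null)
  => decoded: {"role": "OWNER", "scores": {}, "contact": {"duration": 250, "name": "beta"}, "notes": null, "height": null}
the other User changes do not affect what is asked:
  enum Color (field role in record User): symbol FAX removed (the field default referencing it is cleared) -> its effect on User is confined to the backward direction, not asked
  removed field name from record Meta -> its effect on User is confined to the backward direction, not asked
  field scores in record User: optional changed to required -> its effect on User is confined to the backward direction, not asked

forward: BREAKING [(height, R3), (notes, R3)]; decoded: {"role": "OWNER", "scores": {}, "contact": {"duration": 250, "name": "beta"}, "notes": null, "height": null}
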